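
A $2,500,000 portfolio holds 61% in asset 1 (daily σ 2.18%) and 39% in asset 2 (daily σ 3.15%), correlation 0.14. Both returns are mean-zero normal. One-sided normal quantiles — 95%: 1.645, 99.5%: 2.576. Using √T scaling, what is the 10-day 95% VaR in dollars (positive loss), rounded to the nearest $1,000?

σ_p = √(0.61²·2.18² + 0.39²·3.15² + 2·0.14·0.61·0.39·2.18·3.15) = 1.933%.
σ_{10d} = 1.933% × √10 = 6.113%.
VaR = 1.645 × 6.113% = 10.056%; on $2,500,000 that is $251,400.

$251,000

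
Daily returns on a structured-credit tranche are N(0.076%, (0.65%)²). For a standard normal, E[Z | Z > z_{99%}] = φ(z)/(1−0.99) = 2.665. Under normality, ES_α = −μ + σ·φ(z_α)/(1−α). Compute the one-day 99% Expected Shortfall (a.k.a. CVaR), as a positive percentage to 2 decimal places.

ES = −(0.076%) + 0.65% × 2.665 = 1.656%.

1.66%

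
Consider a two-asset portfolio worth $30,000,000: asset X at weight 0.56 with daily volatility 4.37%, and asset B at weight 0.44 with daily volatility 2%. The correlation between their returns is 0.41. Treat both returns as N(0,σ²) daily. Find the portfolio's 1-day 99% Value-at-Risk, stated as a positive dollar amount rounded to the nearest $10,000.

σ_p² = 0.56²·4.37² + 0.44²·2² + 2·0.41·0.56·0.44·4.37·2 = 8.5291 (%²).
σ_p = √8.5291 = 2.920%.
At 99%, z = 2.326.
VaR = 2.326 × 2.920% = 6.792%; on $30,000,000 that is $2,037,600.

$2,040,000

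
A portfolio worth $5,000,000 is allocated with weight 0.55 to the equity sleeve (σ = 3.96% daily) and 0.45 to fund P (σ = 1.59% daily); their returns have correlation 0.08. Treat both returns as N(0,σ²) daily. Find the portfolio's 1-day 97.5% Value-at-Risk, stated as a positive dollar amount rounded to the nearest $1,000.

$230,000

σ_p² = 0.55²·3.96² + 0.45²·1.59² + 2·0.08·0.55·0.45·3.96·1.59 = 5.5050 (%²).
σ_p = √5.5050 = 2.346%.
At 97.5%, z = 1.960.
VaR = 1.960 × 2.346% = 4.598%; on $5,000,000 that is $229,900.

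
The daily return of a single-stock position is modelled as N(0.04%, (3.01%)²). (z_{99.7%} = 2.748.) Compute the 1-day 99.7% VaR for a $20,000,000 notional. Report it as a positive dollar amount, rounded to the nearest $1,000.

VaR = −μ + z·σ = −(0.04%) + 2.748 × 3.01% = 8.231%.
On $20,000,000: 0.08231 × $20,000,000 = $1,646,200.

$1,646,000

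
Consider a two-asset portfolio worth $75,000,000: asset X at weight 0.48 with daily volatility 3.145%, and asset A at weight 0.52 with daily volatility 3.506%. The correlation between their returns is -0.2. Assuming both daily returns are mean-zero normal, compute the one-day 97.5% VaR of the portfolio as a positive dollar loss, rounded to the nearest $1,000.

$3,119,000

σ_p² = 0.48²·3.145² + 0.52²·3.506² + 2·-0.2·0.48·0.52·3.145·3.506 = 4.5018 (%²).
σ_p = √4.5018 = 2.122%.
At 97.5%, z = 1.960.
VaR = 1.960 × 2.122% = 4.159%; on $75,000,000 that is $3,119,250.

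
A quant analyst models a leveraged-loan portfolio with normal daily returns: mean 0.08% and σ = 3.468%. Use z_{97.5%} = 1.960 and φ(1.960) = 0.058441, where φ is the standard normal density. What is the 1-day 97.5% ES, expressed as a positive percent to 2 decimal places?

Tail multiplier: φ(z)/(1−α) = 0.058441 / 0.025 = 2.338.
ES = −(0.08%) + 3.468% × 2.338 = 8.028%.

8.03%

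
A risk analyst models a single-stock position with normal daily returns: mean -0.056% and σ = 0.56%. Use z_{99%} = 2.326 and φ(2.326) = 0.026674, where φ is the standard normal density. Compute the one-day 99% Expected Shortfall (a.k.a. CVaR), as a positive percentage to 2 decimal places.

Tail multiplier: φ(z)/(1−α) = 0.026674 / 0.01 = 2.667.
ES = −(-0.056%) + 0.56% × 2.667 = 1.550%.

1.55%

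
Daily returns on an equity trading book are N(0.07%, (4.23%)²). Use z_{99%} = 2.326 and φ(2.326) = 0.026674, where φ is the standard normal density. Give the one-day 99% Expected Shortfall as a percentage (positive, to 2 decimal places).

Tail multiplier: φ(z)/(1−α) = 0.026674 / 0.01 = 2.667.
ES = −(0.07%) + 4.23% × 2.667 = 11.211%.

11.21%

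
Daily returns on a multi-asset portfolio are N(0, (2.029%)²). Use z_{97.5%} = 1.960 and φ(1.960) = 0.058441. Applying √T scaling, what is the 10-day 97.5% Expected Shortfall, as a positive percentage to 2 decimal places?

σ_{10d} = 2.029% × √10 = 6.416%.
ES multiplier = φ(z)/(1−α) = 0.058441/0.025 = 2.338.
ES = 6.416% × 2.338 = 15.001%.

15.00%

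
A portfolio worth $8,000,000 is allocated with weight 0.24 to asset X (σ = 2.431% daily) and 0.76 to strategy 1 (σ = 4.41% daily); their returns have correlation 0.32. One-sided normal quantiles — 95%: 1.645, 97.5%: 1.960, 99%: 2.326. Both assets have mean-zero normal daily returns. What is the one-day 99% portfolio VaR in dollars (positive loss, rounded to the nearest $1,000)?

σ_p² = 0.24²·2.431² + 0.76²·4.41² + 2·0.32·0.24·0.76·2.431·4.41 = 12.8251 (%²).
σ_p = √12.8251 = 3.581%.
VaR = 2.326 × 3.581% = 8.329%; on $8,000,000 that is $666,320.

$666,000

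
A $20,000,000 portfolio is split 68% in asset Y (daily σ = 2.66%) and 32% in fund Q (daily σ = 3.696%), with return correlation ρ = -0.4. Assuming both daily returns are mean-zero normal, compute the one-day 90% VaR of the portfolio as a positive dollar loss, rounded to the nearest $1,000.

$441,000

σ_p² = 0.68²·2.66² + 0.32²·3.696² + 2·-0.4·0.68·0.32·2.66·3.696 = 2.9591 (%²).
σ_p = √2.9591 = 1.720%.
At 90%, z = 1.282.
VaR = 1.282 × 1.720% = 2.205%; on $20,000,000 that is $441,000.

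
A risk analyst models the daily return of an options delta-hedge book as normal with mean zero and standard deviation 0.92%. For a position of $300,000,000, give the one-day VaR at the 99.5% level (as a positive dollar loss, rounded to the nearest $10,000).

At 99.5% one-sided, z = 2.576.
VaR = z·σ = 2.576 × 0.92% = 2.370%.
On $300,000,000: 0.02370 × $300,000,000 = $7,110,000.

$7,110,000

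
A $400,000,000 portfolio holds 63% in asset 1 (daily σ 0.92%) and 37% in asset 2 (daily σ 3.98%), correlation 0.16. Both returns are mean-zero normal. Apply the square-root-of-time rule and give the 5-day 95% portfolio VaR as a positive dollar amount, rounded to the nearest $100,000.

$24,500,000

σ_p = √(0.63²·0.92² + 0.37²·3.98² + 2·0.16·0.63·0.37·0.92·3.98) = 1.667%.
σ_{5d} = 1.667% × √5 = 3.728%.
z(95%) = 1.645.
VaR = 1.645 × 3.728% = 6.133%; on $400,000,000 that is $24,532,000.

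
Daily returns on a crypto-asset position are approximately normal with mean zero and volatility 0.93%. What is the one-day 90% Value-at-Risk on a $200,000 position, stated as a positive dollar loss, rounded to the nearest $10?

$2,380

At 90% one-sided, z = 1.282.
VaR = z·σ = 1.282 × 0.93% = 1.192%.
On $200,000: 0.01192 × $200,000 = $2,384.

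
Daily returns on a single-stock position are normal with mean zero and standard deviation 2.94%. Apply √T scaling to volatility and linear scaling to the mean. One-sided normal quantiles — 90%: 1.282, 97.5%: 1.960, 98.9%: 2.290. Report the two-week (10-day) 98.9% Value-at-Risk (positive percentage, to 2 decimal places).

σ_{10d} = 2.94% × √10 = 9.297%.
VaR = 2.290 × 9.297% = 21.290%.

21.29%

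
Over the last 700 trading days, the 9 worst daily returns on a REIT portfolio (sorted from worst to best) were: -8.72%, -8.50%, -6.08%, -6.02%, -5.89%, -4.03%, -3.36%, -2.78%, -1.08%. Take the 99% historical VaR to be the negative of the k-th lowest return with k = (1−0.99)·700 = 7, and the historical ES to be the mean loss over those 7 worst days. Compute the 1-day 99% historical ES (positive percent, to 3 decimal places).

6.086%

The 7 worst returns sum to -42.60%.
ES = −(-42.60%) / 7 = 6.0857…% ≈ 6.086%.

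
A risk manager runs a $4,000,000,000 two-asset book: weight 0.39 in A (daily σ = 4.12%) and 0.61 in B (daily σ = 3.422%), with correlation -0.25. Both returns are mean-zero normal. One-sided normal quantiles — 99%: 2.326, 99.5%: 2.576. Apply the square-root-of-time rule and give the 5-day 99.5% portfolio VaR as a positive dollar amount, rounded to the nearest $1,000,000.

$529,000,000

σ_p = √(0.39²·4.12² + 0.61²·3.422² + 2·-0.25·0.39·0.61·4.12·3.422) = 2.294%.
σ_{5d} = 2.294% × √5 = 5.130%.
VaR = 2.576 × 5.130% = 13.215%; on $4,000,000,000 that is $528,600,000.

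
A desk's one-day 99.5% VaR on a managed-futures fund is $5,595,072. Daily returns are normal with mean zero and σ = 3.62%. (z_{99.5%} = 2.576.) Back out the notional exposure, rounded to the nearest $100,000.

$60,000,000

VaR as a fraction of value: z·σ = 2.576 × 3.62% = 9.32512%.
Position = $5,595,072 / 0.0932512 = $60,000,000.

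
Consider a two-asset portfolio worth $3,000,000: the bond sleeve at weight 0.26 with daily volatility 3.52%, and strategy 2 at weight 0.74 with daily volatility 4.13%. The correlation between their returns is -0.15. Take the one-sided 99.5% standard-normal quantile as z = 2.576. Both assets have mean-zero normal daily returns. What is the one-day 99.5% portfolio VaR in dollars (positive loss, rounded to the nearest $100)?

$236,200

σ_p² = 0.26²·3.52² + 0.74²·4.13² + 2·-0.15·0.26·0.74·3.52·4.13 = 9.3388 (%²).
σ_p = √9.3388 = 3.056%.
VaR = 2.576 × 3.056% = 7.872%; on $3,000,000 that is $236,160.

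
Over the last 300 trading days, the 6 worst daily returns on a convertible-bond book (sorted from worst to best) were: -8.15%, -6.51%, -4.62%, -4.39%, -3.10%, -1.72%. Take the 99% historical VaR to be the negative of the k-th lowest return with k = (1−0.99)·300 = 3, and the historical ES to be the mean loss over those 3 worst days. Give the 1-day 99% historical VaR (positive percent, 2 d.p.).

k = 3; the 3rd lowest return is -4.62%, so VaR = 4.62%.

4.62%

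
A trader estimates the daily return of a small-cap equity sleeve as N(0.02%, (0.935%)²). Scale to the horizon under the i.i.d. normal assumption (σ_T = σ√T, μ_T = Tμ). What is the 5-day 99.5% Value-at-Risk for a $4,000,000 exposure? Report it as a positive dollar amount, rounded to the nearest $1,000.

$211,000

At 99.5%, z = 2.576.
σ_{5d} = 0.935% × √5 = 2.091%; μ_{5d} = 5 × 0.02% = 0.100%.
VaR = −(0.100%) + 2.576 × 2.091% = 5.286%.
On $4,000,000: 0.05286 × $4,000,000 = $211,440.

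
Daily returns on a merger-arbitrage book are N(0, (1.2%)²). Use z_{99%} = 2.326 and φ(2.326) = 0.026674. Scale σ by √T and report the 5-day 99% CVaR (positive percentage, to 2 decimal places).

σ_{5d} = 1.2% × √5 = 2.683%.
ES multiplier = φ(z)/(1−α) = 0.026674/0.01 = 2.667.
ES = 2.683% × 2.667 = 7.156%.

7.16%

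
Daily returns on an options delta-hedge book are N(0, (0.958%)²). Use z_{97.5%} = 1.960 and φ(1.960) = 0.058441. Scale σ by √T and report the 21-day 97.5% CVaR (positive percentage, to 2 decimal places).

σ_{21d} = 0.958% × √21 = 4.390%.
ES multiplier = φ(z)/(1−α) = 0.058441/0.025 = 2.338.
ES = 4.390% × 2.338 = 10.264%.

10.26%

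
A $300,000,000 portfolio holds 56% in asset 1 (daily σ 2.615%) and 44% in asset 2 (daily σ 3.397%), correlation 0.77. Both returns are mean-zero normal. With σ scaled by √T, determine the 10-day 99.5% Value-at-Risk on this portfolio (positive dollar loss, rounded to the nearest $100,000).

$68,000,000

σ_p = √(0.56²·2.615² + 0.44²·3.397² + 2·0.77·0.56·0.44·2.615·3.397) = 2.784%.
σ_{10d} = 2.784% × √10 = 8.804%.
z(99.5%) = 2.576.
VaR = 2.576 × 8.804% = 22.679%; on $300,000,000 that is $68,037,000.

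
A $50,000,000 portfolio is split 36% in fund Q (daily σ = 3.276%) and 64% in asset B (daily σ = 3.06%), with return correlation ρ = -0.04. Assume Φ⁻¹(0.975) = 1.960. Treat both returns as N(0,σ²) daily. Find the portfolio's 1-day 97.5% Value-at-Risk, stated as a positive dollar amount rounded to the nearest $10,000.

$2,200,000

σ_p² = 0.36²·3.276² + 0.64²·3.06² + 2·-0.04·0.36·0.64·3.276·3.06 = 5.0414 (%²).
σ_p = √5.0414 = 2.245%.
VaR = 1.960 × 2.245% = 4.400%; on $50,000,000 that is $2,200,000.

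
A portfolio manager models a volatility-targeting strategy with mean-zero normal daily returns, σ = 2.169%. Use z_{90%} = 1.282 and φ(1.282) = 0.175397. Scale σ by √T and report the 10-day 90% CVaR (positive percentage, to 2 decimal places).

σ_{10d} = 2.169% × √10 = 6.859%.
ES multiplier = φ(z)/(1−α) = 0.175397/0.1 = 1.754.
ES = 6.859% × 1.754 = 12.031%.

12.03%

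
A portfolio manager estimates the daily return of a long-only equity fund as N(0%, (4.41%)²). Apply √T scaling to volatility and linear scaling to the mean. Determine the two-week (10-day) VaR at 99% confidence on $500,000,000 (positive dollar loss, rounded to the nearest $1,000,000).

$162,000,000

At 99%, z = 2.326.
σ_{10d} = 4.41% × √10 = 13.946%.
VaR = 2.326 × 13.946% = 32.438%.
On $500,000,000: 0.32438 × $500,000,000 = $162,190,000.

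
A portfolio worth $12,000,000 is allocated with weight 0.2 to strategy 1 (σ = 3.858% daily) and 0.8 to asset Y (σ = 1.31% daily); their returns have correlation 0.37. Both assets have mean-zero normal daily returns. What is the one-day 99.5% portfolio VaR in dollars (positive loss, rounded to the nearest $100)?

σ_p² = 0.2²·3.858² + 0.8²·1.31² + 2·0.37·0.2·0.8·3.858·1.31 = 2.2921 (%²).
σ_p = √2.2921 = 1.514%.
At 99.5%, z = 2.576.
VaR = 2.576 × 1.514% = 3.900%; on $12,000,000 that is $468,000.

$468,000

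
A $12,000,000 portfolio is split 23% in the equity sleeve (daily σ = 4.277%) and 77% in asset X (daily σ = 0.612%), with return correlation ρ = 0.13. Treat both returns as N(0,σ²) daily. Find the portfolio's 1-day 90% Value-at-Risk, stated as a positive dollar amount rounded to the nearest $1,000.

σ_p² = 0.23²·4.277² + 0.77²·0.612² + 2·0.13·0.23·0.77·4.277·0.612 = 1.3103 (%²).
σ_p = √1.3103 = 1.145%.
At 90%, z = 1.282.
VaR = 1.282 × 1.145% = 1.468%; on $12,000,000 that is $176,160.

$176,000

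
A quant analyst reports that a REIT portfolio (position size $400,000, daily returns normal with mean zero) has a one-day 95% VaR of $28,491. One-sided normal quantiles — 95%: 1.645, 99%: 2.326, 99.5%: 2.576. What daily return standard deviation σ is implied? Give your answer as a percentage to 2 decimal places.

VaR as a fraction: $28,491 / $400,000 = 7.123%.
σ = VaR / z = 7.123% / 1.645 = 4.330%.

4.33%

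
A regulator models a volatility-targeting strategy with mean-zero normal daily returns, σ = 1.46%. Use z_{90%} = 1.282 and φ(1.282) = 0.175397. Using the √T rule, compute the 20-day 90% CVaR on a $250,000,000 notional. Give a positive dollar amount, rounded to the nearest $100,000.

$28,600,000

σ_{20d} = 1.46% × √20 = 6.529%.
ES multiplier = φ(z)/(1−α) = 0.175397/0.1 = 1.754.
ES = 6.529% × 1.754 = 11.452%; on $250,000,000: $28,630,000.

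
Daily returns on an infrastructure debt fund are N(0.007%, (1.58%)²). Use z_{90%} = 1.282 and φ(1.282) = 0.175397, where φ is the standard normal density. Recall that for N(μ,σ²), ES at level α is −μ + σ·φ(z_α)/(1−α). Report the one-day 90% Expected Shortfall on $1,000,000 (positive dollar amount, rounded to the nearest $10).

$27,640

Tail multiplier: φ(z)/(1−α) = 0.175397 / 0.1 = 1.754.
ES = −(0.007%) + 1.58% × 1.754 = 2.764%.
On $1,000,000: 0.02764 × $1,000,000 = $27,640.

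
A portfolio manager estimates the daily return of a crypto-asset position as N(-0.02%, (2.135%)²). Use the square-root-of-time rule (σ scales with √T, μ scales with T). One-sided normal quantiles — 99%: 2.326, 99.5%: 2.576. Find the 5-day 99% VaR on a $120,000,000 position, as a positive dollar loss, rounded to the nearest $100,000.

σ_{5d} = 2.135% × √5 = 4.774%; μ_{5d} = 5 × -0.02% = -0.100%.
VaR = −(-0.100%) + 2.326 × 4.774% = 11.204%.
On $120,000,000: 0.11204 × $120,000,000 = $13,444,800.

$13,400,000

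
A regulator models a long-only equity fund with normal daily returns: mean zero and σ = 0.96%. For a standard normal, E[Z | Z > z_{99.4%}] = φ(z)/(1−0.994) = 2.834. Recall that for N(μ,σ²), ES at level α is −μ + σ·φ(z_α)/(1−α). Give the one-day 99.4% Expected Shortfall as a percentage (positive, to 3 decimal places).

ES = 0.96% × 2.834 = 2.721%.

2.721%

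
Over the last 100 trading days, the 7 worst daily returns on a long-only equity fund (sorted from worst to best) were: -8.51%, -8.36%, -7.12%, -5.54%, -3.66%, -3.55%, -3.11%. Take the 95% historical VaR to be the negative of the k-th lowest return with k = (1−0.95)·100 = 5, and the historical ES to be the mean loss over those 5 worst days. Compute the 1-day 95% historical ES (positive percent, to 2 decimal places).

The 5 worst returns sum to -33.19%.
ES = −(-33.19%) / 5 = 6.638% ≈ 6.64%.

6.64%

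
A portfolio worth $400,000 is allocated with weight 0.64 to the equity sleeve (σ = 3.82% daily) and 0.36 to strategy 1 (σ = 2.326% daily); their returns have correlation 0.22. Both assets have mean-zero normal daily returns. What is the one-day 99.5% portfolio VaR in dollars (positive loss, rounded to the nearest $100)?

$28,400

σ_p² = 0.64²·3.82² + 0.36²·2.326² + 2·0.22·0.64·0.36·3.82·2.326 = 7.5790 (%²).
σ_p = √7.5790 = 2.753%.
At 99.5%, z = 2.576.
VaR = 2.576 × 2.753% = 7.092%; on $400,000 that is $28,368.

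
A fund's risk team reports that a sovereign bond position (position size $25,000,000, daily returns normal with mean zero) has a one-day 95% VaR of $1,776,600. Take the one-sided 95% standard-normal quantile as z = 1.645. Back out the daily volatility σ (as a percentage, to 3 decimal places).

4.320%

VaR as a fraction: $1,776,600 / $25,000,000 = 7.106%.
σ = VaR / z = 7.106% / 1.645 = 4.320%.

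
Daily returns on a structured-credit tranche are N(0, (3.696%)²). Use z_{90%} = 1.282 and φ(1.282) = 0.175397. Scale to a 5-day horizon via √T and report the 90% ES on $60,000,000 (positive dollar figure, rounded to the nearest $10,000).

σ_{5d} = 3.696% × √5 = 8.265%.
ES multiplier = φ(z)/(1−α) = 0.175397/0.1 = 1.754.
ES = 8.265% × 1.754 = 14.497%; on $60,000,000: $8,698,200.

$8,700,000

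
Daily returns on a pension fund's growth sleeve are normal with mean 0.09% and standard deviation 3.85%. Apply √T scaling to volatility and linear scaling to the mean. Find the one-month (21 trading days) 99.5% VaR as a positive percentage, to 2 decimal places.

At 99.5%, z = 2.576.
σ_{21d} = 3.85% × √21 = 17.643%; μ_{21d} = 21 × 0.09% = 1.890%.
VaR = −(1.890%) + 2.576 × 17.643% = 43.558%.

43.56%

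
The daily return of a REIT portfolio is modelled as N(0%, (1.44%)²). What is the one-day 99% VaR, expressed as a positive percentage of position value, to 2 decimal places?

3.35%

At 99% one-sided, z = 2.326.
VaR = z·σ = 2.326 × 1.44% = 3.349%.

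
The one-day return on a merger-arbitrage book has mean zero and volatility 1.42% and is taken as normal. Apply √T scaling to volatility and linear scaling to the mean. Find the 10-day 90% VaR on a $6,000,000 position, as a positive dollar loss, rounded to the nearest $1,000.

$345,000

At 90%, z = 1.282.
σ_{10d} = 1.42% × √10 = 4.490%.
VaR = 1.282 × 4.490% = 5.756%.
On $6,000,000: 0.05756 × $6,000,000 = $345,360.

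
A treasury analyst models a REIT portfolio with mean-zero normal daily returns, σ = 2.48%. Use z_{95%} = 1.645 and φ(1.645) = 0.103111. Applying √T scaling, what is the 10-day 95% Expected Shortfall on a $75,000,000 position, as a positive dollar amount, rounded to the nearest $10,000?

σ_{10d} = 2.48% × √10 = 7.842%.
ES multiplier = φ(z)/(1−α) = 0.103111/0.05 = 2.062.
ES = 7.842% × 2.062 = 16.170%; on $75,000,000: $12,127,500.

$12,130,000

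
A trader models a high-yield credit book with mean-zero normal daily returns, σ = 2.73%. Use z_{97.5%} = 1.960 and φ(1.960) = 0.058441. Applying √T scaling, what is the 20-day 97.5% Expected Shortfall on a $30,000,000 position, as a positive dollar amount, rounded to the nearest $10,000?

$8,560,000

σ_{20d} = 2.73% × √20 = 12.209%.
ES multiplier = φ(z)/(1−α) = 0.058441/0.025 = 2.338.
ES = 12.209% × 2.338 = 28.545%; on $30,000,000: $8,563,500.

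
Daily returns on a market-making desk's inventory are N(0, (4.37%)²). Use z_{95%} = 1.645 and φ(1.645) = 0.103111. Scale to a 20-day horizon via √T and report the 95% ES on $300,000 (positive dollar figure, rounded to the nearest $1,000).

σ_{20d} = 4.37% × √20 = 19.543%.
ES multiplier = φ(z)/(1−α) = 0.103111/0.05 = 2.062.
ES = 19.543% × 2.062 = 40.298%; on $300,000: $120,894.

$121,000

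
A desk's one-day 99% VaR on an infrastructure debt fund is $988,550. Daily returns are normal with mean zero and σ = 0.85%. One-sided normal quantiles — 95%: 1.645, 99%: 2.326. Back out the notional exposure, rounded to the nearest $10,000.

VaR as a fraction of value: z·σ = 2.326 × 0.85% = 1.9771%.
Position = $988,550 / 0.019771 = $50,000,000.

$50,000,000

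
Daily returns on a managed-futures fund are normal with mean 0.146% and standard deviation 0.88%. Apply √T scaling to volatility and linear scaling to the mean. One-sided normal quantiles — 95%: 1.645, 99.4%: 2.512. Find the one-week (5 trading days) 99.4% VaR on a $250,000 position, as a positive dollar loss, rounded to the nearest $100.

$10,500

σ_{5d} = 0.88% × √5 = 1.968%; μ_{5d} = 5 × 0.146% = 0.730%.
VaR = −(0.730%) + 2.512 × 1.968% = 4.214%.
On $250,000: 0.04214 × $250,000 = $10,535.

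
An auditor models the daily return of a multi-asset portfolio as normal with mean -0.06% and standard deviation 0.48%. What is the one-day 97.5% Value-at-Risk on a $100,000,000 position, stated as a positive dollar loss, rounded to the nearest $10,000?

$1,000,000

At 97.5% one-sided, z = 1.960.
VaR = −μ + z·σ = −(-0.06%) + 1.960 × 0.48% = 1.001%.
On $100,000,000: 0.01001 × $100,000,000 = $1,001,000.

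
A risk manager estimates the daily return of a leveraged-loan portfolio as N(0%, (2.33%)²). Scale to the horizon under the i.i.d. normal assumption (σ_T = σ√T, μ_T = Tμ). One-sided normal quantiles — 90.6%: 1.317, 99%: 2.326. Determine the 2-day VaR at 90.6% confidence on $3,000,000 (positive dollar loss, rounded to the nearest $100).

σ_{2d} = 2.33% × √2 = 3.295%.
VaR = 1.317 × 3.295% = 4.340%.
On $3,000,000: 0.04340 × $3,000,000 = $130,200.

$130,200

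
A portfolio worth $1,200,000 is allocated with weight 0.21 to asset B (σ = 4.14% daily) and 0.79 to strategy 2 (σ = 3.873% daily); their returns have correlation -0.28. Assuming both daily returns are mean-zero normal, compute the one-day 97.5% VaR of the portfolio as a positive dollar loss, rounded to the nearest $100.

σ_p² = 0.21²·4.14² + 0.79²·3.873² + 2·-0.28·0.21·0.79·4.14·3.873 = 8.6278 (%²).
σ_p = √8.6278 = 2.937%.
At 97.5%, z = 1.960.
VaR = 1.960 × 2.937% = 5.757%; on $1,200,000 that is $69,084.

$69,100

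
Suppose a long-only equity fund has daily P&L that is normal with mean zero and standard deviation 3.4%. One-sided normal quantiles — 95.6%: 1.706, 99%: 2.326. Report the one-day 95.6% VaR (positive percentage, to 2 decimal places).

VaR = z·σ = 1.706 × 3.4% = 5.800%.

5.80%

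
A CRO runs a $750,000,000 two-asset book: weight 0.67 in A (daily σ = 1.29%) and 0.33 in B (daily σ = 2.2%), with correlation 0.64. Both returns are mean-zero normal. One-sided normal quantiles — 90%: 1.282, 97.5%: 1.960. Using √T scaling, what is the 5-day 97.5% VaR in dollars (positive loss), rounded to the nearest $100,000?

σ_p = √(0.67²·1.29² + 0.33²·2.2² + 2·0.64·0.67·0.33·1.29·2.2) = 1.441%.
σ_{5d} = 1.441% × √5 = 3.222%.
VaR = 1.960 × 3.222% = 6.315%; on $750,000,000 that is $47,362,500.

$47,400,000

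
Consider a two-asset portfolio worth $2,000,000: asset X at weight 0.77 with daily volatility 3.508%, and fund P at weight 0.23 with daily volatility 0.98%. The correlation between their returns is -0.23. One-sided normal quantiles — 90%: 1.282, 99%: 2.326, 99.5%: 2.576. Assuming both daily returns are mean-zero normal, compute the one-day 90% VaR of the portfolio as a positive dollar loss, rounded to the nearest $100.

σ_p² = 0.77²·3.508² + 0.23²·0.98² + 2·-0.23·0.77·0.23·3.508·0.98 = 7.0670 (%²).
σ_p = √7.0670 = 2.658%.
VaR = 1.282 × 2.658% = 3.408%; on $2,000,000 that is $68,160.

$68,200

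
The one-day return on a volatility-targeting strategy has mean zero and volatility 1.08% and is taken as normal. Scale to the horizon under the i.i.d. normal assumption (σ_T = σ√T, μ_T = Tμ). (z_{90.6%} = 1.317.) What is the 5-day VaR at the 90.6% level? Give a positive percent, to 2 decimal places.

σ_{5d} = 1.08% × √5 = 2.415%.
VaR = 1.317 × 2.415% = 3.181%.

3.18%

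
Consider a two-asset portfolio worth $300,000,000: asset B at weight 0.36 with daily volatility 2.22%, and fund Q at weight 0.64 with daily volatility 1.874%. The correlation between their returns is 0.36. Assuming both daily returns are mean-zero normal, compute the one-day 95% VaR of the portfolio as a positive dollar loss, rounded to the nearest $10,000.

$8,210,000

σ_p² = 0.36²·2.22² + 0.64²·1.874² + 2·0.36·0.36·0.64·2.22·1.874 = 2.7673 (%²).
σ_p = √2.7673 = 1.664%.
At 95%, z = 1.645.
VaR = 1.645 × 1.664% = 2.737%; on $300,000,000 that is $8,211,000.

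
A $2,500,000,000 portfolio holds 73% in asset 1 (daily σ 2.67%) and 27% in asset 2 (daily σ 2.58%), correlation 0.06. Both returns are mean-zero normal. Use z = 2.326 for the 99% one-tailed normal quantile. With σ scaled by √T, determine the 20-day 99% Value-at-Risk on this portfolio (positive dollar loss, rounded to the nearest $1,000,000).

$548,000,000

σ_p = √(0.73²·2.67² + 0.27²·2.58² + 2·0.06·0.73·0.27·2.67·2.58) = 2.109%.
σ_{20d} = 2.109% × √20 = 9.432%.
VaR = 2.326 × 9.432% = 21.939%; on $2,500,000,000 that is $548,475,000.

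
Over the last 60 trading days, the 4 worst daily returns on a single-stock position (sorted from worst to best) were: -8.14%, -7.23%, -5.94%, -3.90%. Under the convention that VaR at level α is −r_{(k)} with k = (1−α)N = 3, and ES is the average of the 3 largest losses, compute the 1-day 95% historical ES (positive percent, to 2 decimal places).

The 3 worst returns sum to -21.31%.
ES = −(-21.31%) / 3 = 7.1033…% ≈ 7.10%.

7.10%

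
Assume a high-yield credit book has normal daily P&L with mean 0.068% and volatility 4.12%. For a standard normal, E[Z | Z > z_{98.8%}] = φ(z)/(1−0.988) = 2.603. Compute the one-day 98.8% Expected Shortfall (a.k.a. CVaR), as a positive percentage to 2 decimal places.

10.66%

ES = −(0.068%) + 4.12% × 2.603 = 10.656%.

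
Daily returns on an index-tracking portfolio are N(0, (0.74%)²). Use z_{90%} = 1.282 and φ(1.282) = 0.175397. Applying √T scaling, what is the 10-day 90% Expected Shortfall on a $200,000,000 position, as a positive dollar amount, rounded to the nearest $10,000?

σ_{10d} = 0.74% × √10 = 2.340%.
ES multiplier = φ(z)/(1−α) = 0.175397/0.1 = 1.754.
ES = 2.340% × 1.754 = 4.104%; on $200,000,000: $8,208,000.

$8,210,000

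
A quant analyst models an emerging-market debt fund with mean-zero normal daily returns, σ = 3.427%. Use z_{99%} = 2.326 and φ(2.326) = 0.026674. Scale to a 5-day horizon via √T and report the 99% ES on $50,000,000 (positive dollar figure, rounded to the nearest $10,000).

σ_{5d} = 3.427% × √5 = 7.663%.
ES multiplier = φ(z)/(1−α) = 0.026674/0.01 = 2.667.
ES = 7.663% × 2.667 = 20.437%; on $50,000,000: $10,218,500.

$10,220,000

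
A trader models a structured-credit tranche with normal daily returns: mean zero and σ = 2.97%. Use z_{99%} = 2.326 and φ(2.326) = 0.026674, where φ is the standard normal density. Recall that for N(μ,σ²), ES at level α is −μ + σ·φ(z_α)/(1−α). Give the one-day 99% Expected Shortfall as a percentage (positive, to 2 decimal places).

7.92%

Tail multiplier: φ(z)/(1−α) = 0.026674 / 0.01 = 2.667.
ES = 2.97% × 2.667 = 7.921%.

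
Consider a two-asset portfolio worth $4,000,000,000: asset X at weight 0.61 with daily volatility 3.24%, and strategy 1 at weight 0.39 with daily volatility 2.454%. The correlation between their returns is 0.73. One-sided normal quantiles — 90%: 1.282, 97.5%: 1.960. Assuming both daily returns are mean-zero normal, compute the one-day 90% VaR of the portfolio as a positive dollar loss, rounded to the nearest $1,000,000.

σ_p² = 0.61²·3.24² + 0.39²·2.454² + 2·0.73·0.61·0.39·3.24·2.454 = 7.5838 (%²).
σ_p = √7.5838 = 2.754%.
VaR = 1.282 × 2.754% = 3.531%; on $4,000,000,000 that is $141,240,000.

$141,000,000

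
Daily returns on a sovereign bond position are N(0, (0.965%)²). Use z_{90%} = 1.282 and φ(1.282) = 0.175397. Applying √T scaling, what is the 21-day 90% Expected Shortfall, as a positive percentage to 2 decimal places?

7.76%

σ_{21d} = 0.965% × √21 = 4.422%.
ES multiplier = φ(z)/(1−α) = 0.175397/0.1 = 1.754.
ES = 4.422% × 1.754 = 7.756%.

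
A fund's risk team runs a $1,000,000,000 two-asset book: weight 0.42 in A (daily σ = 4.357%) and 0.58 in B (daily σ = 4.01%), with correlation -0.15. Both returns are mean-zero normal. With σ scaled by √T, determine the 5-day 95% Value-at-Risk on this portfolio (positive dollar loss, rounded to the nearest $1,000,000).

σ_p = √(0.42²·4.357² + 0.58²·4.01² + 2·-0.15·0.42·0.58·4.357·4.01) = 2.735%.
σ_{5d} = 2.735% × √5 = 6.116%.
z(95%) = 1.645.
VaR = 1.645 × 6.116% = 10.061%; on $1,000,000,000 that is $100,610,000.

$101,000,000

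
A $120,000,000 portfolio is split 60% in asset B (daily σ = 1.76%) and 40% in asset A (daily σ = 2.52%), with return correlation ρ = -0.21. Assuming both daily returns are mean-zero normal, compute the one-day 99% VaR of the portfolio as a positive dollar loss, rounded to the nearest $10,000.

$3,620,000

σ_p² = 0.6²·1.76² + 0.4²·2.52² + 2·-0.21·0.6·0.4·1.76·2.52 = 1.6841 (%²).
σ_p = √1.6841 = 1.298%.
At 99%, z = 2.326.
VaR = 2.326 × 1.298% = 3.019%; on $120,000,000 that is $3,622,800.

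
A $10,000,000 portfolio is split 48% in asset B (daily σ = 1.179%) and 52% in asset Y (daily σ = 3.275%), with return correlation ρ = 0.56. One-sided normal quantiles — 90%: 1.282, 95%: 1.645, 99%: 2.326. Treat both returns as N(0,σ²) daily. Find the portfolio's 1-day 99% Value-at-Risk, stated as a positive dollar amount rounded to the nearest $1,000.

$482,000

σ_p² = 0.48²·1.179² + 0.52²·3.275² + 2·0.56·0.48·0.52·1.179·3.275 = 4.2999 (%²).
σ_p = √4.2999 = 2.074%.
VaR = 2.326 × 2.074% = 4.824%; on $10,000,000 that is $482,400.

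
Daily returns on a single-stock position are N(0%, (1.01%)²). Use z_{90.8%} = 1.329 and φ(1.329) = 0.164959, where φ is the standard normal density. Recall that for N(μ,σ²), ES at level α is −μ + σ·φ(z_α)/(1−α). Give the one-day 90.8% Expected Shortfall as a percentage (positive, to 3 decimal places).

Tail multiplier: φ(z)/(1−α) = 0.164959 / 0.092 = 1.793.
ES = 1.01% × 1.793 = 1.811%.

1.811%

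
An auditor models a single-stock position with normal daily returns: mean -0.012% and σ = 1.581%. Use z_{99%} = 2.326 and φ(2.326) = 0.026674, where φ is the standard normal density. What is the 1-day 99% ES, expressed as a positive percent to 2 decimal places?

4.23%

Tail multiplier: φ(z)/(1−α) = 0.026674 / 0.01 = 2.667.
ES = −(-0.012%) + 1.581% × 2.667 = 4.229%.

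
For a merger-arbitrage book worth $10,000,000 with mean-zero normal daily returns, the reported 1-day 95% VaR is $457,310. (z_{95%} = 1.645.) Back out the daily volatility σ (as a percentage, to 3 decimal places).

VaR as a fraction: $457,310 / $10,000,000 = 4.573%.
σ = VaR / z = 4.573% / 1.645 = 2.780%.

2.780%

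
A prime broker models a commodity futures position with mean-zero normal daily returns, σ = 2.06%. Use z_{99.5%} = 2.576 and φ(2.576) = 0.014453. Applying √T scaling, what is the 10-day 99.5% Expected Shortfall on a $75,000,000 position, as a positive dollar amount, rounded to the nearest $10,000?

σ_{10d} = 2.06% × √10 = 6.514%.
ES multiplier = φ(z)/(1−α) = 0.014453/0.005 = 2.891.
ES = 6.514% × 2.891 = 18.832%; on $75,000,000: $14,124,000.

$14,120,000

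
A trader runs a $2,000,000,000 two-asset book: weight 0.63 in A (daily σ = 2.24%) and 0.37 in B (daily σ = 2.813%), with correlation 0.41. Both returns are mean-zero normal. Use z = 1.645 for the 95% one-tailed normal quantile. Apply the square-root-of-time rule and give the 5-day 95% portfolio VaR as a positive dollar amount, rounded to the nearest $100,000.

$152,200,000

σ_p = √(0.63²·2.24² + 0.37²·2.813² + 2·0.41·0.63·0.37·2.24·2.813) = 2.069%.
σ_{5d} = 2.069% × √5 = 4.626%.
VaR = 1.645 × 4.626% = 7.610%; on $2,000,000,000 that is $152,200,000.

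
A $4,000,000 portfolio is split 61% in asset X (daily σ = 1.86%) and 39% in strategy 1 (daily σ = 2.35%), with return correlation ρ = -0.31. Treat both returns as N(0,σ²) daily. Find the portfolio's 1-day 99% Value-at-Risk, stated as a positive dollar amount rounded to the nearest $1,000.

σ_p² = 0.61²·1.86² + 0.39²·2.35² + 2·-0.31·0.61·0.39·1.86·2.35 = 1.4826 (%²).
σ_p = √1.4826 = 1.218%.
At 99%, z = 2.326.
VaR = 2.326 × 1.218% = 2.833%; on $4,000,000 that is $113,320.

$113,000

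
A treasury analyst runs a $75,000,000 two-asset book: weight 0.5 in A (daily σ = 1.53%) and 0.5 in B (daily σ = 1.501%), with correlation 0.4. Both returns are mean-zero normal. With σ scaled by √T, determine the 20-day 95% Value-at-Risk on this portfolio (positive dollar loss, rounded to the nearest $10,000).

σ_p = √(0.5²·1.53² + 0.5²·1.501² + 2·0.4·0.5·0.5·1.53·1.501) = 1.268%.
σ_{20d} = 1.268% × √20 = 5.671%.
z(95%) = 1.645.
VaR = 1.645 × 5.671% = 9.329%; on $75,000,000 that is $6,996,750.

$7,000,000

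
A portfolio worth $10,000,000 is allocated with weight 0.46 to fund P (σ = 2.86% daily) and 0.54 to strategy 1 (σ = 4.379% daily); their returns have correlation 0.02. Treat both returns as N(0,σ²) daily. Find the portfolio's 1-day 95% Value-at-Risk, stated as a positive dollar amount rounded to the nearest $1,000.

$449,000

σ_p² = 0.46²·2.86² + 0.54²·4.379² + 2·0.02·0.46·0.54·2.86·4.379 = 7.4469 (%²).
σ_p = √7.4469 = 2.729%.
At 95%, z = 1.645.
VaR = 1.645 × 2.729% = 4.489%; on $10,000,000 that is $448,900.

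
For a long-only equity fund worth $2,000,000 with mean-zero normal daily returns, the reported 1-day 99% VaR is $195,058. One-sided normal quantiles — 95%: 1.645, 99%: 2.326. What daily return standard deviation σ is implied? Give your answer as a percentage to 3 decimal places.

VaR as a fraction: $195,058 / $2,000,000 = 9.753%.
σ = VaR / z = 9.753% / 2.326 = 4.193%.

4.193%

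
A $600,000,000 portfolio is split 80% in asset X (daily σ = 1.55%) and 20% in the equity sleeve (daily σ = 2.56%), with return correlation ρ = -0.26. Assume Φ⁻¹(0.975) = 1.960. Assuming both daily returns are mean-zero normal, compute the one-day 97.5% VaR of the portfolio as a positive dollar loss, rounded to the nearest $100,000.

$14,300,000

σ_p² = 0.8²·1.55² + 0.2²·2.56² + 2·-0.26·0.8·0.2·1.55·2.56 = 1.4696 (%²).
σ_p = √1.4696 = 1.212%.
VaR = 1.960 × 1.212% = 2.376%; on $600,000,000 that is $14,256,000.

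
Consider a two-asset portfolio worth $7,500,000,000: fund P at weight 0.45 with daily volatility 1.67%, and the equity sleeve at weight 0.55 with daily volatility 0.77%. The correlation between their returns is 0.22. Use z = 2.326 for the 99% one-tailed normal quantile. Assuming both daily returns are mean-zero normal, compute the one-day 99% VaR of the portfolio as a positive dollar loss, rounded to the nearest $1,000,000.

σ_p² = 0.45²·1.67² + 0.55²·0.77² + 2·0.22·0.45·0.55·1.67·0.77 = 0.8841 (%²).
σ_p = √0.8841 = 0.940%.
VaR = 2.326 × 0.940% = 2.186%; on $7,500,000,000 that is $163,950,000.

$164,000,000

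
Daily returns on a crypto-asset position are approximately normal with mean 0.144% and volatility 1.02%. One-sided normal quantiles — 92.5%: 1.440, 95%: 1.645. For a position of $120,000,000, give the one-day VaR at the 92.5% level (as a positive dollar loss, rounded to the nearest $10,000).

$1,590,000

VaR = −μ + z·σ = −(0.144%) + 1.440 × 1.02% = 1.325%.
On $120,000,000: 0.01325 × $120,000,000 = $1,590,000.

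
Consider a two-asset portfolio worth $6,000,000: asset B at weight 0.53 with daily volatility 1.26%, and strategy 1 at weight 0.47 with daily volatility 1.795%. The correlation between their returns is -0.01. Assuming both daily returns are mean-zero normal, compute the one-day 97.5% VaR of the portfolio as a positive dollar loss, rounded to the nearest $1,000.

$126,000

σ_p² = 0.53²·1.26² + 0.47²·1.795² + 2·-0.01·0.53·0.47·1.26·1.795 = 1.1464 (%²).
σ_p = √1.1464 = 1.071%.
At 97.5%, z = 1.960.
VaR = 1.960 × 1.071% = 2.099%; on $6,000,000 that is $125,940.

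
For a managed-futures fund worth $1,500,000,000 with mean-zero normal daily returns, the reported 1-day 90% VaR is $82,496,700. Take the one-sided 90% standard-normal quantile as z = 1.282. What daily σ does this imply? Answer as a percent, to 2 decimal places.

VaR as a fraction: $82,496,700 / $1,500,000,000 = 5.500%.
σ = VaR / z = 5.500% / 1.282 = 4.290%.

4.29%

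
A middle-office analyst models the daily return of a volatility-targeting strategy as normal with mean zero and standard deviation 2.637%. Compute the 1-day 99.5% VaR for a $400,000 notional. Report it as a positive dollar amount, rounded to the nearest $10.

At 99.5% one-sided, z = 2.576.
VaR = z·σ = 2.576 × 2.637% = 6.793%.
On $400,000: 0.06793 × $400,000 = $27,172.

$27,170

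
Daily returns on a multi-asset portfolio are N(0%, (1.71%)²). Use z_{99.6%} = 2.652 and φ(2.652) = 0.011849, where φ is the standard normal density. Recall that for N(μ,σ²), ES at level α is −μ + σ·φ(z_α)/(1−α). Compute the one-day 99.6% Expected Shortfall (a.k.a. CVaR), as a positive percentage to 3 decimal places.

5.065%

Tail multiplier: φ(z)/(1−α) = 0.011849 / 0.004 = 2.962.
ES = 1.71% × 2.962 = 5.065%.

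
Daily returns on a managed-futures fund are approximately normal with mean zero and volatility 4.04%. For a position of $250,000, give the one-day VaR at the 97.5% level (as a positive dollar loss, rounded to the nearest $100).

$19,800

At 97.5% one-sided, z = 1.960.
VaR = z·σ = 1.960 × 4.04% = 7.918%.
On $250,000: 0.07918 × $250,000 = $19,795.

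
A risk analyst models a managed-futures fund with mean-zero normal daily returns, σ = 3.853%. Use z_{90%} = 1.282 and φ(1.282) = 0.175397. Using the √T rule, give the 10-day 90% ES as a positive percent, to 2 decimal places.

σ_{10d} = 3.853% × √10 = 12.184%.
ES multiplier = φ(z)/(1−α) = 0.175397/0.1 = 1.754.
ES = 12.184% × 1.754 = 21.371%.

21.37%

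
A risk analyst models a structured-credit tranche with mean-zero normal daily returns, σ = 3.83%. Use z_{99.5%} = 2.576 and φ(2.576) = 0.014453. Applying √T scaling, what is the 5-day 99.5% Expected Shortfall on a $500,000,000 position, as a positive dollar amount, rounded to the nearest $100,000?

σ_{5d} = 3.83% × √5 = 8.564%.
ES multiplier = φ(z)/(1−α) = 0.014453/0.005 = 2.891.
ES = 8.564% × 2.891 = 24.759%; on $500,000,000: $123,795,000.

$123,800,000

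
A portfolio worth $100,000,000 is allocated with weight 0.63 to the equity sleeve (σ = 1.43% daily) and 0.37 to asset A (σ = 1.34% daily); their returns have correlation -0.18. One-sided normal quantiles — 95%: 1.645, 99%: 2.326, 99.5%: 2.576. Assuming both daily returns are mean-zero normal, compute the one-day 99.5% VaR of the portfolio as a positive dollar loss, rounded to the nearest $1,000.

σ_p² = 0.63²·1.43² + 0.37²·1.34² + 2·-0.18·0.63·0.37·1.43·1.34 = 0.8966 (%²).
σ_p = √0.8966 = 0.947%.
VaR = 2.576 × 0.947% = 2.439%; on $100,000,000 that is $2,439,000.

$2,439,000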